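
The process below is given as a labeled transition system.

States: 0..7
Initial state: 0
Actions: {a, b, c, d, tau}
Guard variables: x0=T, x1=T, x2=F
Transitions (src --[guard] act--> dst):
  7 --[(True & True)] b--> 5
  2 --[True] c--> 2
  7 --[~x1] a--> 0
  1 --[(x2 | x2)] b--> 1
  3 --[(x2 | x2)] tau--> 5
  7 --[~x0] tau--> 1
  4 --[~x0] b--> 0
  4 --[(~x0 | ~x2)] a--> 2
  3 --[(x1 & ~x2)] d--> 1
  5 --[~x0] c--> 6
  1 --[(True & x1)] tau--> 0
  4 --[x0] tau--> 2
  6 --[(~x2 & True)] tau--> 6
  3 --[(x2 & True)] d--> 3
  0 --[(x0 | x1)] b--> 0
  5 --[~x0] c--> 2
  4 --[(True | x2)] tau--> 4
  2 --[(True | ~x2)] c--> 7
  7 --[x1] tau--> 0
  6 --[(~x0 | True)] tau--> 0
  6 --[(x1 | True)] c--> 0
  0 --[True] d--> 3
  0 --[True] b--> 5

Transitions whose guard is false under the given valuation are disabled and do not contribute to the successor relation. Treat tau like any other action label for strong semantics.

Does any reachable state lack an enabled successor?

R = {0,1,3,5}
  0: b→0  b→5  d→3  [deg 3]
  1: tau→0  [deg 1]
  3: d→1  [deg 1]
  5: ∅  [deadlock]
witness 5: b

Answer: DEADLOCK at state 5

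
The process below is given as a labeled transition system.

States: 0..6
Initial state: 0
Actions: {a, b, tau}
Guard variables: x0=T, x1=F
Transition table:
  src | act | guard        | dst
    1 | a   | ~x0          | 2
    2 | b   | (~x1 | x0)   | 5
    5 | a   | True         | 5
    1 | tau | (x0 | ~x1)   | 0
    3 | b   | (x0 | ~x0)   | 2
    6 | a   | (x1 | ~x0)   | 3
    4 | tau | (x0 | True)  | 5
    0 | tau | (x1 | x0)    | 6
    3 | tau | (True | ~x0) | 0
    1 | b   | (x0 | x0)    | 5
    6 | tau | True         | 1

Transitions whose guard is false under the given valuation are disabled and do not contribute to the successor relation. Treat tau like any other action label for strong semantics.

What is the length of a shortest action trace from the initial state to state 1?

Answer: 2

Working:
Breadth-first toward 1:
  Layer 0: {0}
  Layer 1: {6}
  Layer 2: {1}
depth(1)=2, e.g. tau·tau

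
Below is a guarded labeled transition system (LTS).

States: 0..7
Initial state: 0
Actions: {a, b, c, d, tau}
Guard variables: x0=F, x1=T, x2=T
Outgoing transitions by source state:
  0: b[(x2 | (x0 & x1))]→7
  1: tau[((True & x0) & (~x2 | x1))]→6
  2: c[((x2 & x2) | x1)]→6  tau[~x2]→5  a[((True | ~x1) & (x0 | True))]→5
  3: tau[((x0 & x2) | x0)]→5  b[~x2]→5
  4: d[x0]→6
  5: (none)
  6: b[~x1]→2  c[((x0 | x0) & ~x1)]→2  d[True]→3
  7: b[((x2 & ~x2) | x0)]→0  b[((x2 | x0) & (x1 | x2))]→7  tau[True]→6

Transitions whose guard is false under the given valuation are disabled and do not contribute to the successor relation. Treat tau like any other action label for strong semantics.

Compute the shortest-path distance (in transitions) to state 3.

Answer: 3

Trace:
Breadth-first toward 3:
  L0 = {0}
  L1 = {7}
  L2 = {6}
  L3 = {3}
depth(3)=3, e.g. b·tau·d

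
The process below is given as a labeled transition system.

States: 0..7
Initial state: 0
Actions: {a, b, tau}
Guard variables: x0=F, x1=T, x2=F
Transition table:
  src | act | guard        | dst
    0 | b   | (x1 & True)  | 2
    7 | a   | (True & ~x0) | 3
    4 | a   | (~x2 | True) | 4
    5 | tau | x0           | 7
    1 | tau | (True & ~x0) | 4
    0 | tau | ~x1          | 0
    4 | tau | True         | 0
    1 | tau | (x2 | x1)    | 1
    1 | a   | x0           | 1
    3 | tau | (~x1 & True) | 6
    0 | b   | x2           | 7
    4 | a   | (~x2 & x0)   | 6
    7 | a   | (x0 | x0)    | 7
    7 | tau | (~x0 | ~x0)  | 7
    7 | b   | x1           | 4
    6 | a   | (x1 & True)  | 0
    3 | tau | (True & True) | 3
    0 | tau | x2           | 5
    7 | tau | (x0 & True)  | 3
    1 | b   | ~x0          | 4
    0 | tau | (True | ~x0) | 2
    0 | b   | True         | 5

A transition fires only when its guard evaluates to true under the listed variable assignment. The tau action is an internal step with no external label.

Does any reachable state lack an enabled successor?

Reach set: {0,2,5}
  0: b→2  b→5  tau→2  [3 exit(s)]
  2: ∅  [no exit]
  5: ∅  [no exit]
trace reaching 2: b

Answer: DEADLOCK at state 2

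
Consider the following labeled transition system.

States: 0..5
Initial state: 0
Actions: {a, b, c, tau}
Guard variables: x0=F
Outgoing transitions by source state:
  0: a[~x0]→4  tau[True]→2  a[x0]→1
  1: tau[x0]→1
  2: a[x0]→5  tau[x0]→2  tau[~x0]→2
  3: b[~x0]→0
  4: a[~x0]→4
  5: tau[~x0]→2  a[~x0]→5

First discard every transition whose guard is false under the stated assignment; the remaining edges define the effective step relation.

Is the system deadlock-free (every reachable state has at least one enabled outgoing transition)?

Answer: DEADLOCK-FREE

Analysis:
Reachable = {0,2,4}
  0: a→4  tau→2  [2 exit(s)]
  2: tau→2  [1 exit(s)]
  4: a→4  [1 exit(s)]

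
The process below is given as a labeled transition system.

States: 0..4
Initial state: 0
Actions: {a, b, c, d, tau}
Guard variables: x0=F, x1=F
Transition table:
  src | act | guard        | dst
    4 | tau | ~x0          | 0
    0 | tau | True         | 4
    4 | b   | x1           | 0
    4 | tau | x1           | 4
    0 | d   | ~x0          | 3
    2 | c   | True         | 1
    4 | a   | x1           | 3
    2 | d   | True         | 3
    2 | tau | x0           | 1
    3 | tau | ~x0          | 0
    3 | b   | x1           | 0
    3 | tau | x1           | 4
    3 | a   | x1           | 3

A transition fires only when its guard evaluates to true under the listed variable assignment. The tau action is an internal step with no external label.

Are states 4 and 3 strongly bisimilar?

Answer: BISIMILAR

Working:
Refine partition for ~:
  P[0] = {{0,1,2,3,4}}
  P[1] = {{0},{1},{2},{3,4}}
stable after 2 split(s): 4 block(s)
[4]={3,4}  [3]={3,4}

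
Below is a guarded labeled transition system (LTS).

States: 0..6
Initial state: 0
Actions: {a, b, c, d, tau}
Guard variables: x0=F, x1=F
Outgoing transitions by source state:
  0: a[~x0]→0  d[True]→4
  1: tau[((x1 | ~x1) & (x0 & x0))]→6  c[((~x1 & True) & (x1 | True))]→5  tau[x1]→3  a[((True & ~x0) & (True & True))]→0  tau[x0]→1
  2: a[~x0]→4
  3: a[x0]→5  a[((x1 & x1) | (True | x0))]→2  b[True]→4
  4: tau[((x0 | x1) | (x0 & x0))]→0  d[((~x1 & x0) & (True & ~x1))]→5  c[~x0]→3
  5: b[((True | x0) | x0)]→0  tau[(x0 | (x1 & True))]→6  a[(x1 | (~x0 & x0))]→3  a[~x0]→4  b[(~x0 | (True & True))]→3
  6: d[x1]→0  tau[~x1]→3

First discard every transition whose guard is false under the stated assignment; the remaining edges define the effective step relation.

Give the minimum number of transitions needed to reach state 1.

Answer: UNREACHABLE

Working:
BFS to 1:
  Layer 0: {0}
  Layer 1: {4}
  Layer 2: {3}
  Layer 3: {2}
1 never appears.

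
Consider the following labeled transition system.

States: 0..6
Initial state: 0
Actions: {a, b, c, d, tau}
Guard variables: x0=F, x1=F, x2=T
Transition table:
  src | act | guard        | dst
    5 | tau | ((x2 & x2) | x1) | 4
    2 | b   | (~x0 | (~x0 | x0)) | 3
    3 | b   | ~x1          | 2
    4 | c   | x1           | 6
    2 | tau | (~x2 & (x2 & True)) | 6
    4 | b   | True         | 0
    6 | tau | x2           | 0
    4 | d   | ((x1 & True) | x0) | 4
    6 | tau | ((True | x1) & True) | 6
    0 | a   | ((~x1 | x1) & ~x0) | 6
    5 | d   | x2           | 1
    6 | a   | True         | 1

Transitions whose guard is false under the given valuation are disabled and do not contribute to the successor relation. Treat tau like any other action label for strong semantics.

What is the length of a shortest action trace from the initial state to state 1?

Breadth-first toward 1:
  depth 0: {0}
  depth 1: {6}
  depth 2: {1}
1 enters at depth 2; path a·a

Answer: 2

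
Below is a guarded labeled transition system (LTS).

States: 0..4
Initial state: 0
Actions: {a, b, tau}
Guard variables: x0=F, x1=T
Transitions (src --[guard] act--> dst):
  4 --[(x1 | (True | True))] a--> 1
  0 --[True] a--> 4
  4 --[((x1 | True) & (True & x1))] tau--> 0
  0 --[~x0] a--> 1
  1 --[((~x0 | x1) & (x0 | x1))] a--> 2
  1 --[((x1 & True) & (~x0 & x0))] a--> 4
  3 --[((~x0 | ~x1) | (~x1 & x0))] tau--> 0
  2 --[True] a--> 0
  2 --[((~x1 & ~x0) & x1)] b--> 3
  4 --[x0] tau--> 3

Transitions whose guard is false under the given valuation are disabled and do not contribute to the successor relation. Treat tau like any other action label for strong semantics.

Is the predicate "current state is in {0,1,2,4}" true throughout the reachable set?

Answer: INVARIANT HOLDS

Working:
Inv-set: {0,1,2,4}
Reach set: {0,1,2,4}
  0: safe
  1: safe
  2: safe
  4: safe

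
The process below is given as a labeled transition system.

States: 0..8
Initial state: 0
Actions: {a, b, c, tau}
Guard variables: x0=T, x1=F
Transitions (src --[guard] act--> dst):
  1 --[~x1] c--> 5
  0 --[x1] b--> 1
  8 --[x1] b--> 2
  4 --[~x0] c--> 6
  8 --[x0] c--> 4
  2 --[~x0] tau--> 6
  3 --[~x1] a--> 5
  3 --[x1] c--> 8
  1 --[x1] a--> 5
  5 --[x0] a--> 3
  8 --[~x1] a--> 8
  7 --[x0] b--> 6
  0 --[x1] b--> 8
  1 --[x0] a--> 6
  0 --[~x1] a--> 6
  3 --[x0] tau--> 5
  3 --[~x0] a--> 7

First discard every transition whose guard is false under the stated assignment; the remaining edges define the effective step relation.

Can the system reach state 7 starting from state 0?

After dropping false guards: 9 live edges.
depth 0: {0}
depth 1: {6}  now seen {0,6}
Reachable = {0,6}

Answer: UNREACHABLE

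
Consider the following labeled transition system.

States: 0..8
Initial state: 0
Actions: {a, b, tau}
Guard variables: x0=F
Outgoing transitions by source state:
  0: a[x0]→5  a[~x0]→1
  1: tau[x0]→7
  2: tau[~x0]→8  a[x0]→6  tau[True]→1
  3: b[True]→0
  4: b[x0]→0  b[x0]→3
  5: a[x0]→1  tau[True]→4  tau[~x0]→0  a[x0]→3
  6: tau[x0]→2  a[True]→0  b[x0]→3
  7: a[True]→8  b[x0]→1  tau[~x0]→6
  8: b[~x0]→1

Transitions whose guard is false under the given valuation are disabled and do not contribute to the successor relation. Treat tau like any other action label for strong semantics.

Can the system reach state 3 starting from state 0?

Answer: UNREACHABLE

Analysis:
10 transition(s) survive guard evaluation.
L0 = {0}
L1 = {1}  cumulative {0,1}
R = {0,1}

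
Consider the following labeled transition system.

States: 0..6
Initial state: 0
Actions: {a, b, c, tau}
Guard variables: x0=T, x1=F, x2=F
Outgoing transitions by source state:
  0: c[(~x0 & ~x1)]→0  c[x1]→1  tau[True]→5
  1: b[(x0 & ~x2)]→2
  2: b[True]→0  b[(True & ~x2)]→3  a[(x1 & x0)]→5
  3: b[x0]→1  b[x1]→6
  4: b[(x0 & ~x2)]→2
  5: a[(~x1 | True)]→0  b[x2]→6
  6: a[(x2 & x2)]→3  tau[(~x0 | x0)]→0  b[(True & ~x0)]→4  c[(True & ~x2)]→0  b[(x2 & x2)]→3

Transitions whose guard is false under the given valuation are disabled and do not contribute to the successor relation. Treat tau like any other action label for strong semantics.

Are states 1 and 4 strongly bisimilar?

Compute ~ classes (split until stable):
  P[0] = {{0,1,2,3,4,5,6}}
  P[1] = {{0},{1,2,3,4},{5},{6}}
  P[2] = {{0},{1,3,4},{2},{5},{6}}
  P[3] = {{0},{1,4},{2},{3},{5},{6}}
6 equivalence class(es) (converged in 4)
[1]={1,4}  [4]={1,4}

Answer: BISIMILAR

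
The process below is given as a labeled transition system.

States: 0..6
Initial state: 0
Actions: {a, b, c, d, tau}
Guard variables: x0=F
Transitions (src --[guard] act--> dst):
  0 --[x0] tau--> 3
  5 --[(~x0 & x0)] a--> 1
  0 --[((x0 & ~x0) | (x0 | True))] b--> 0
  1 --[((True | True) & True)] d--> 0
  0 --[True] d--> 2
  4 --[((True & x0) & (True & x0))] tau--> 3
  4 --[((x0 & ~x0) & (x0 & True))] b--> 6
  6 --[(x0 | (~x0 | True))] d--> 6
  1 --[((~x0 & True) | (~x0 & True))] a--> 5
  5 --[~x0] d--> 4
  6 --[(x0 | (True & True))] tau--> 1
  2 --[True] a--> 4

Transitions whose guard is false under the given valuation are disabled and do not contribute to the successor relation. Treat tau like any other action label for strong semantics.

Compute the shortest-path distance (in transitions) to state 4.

Answer: 2

Trace:
Breadth-first toward 4:
  L0 = {0}
  L1 = {2}
  L2 = {4}
first hit 4 at d=2 via d·a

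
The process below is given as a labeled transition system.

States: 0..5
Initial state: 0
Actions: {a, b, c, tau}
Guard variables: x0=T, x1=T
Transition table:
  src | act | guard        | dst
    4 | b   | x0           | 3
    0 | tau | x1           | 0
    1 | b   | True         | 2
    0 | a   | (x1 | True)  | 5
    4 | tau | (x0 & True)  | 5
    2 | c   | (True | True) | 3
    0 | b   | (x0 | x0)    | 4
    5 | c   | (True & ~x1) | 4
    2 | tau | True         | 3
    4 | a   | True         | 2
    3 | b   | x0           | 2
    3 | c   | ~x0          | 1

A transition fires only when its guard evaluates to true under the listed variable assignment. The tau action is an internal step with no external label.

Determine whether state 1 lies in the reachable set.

After dropping false guards: 10 live edges.
Layer 0: {0}
Layer 1: {4,5}  cumulative {0,4,5}
Layer 2: {2,3}  cumulative {0,2,3,4,5}
R = {0,2,3,4,5}

Answer: UNREACHABLE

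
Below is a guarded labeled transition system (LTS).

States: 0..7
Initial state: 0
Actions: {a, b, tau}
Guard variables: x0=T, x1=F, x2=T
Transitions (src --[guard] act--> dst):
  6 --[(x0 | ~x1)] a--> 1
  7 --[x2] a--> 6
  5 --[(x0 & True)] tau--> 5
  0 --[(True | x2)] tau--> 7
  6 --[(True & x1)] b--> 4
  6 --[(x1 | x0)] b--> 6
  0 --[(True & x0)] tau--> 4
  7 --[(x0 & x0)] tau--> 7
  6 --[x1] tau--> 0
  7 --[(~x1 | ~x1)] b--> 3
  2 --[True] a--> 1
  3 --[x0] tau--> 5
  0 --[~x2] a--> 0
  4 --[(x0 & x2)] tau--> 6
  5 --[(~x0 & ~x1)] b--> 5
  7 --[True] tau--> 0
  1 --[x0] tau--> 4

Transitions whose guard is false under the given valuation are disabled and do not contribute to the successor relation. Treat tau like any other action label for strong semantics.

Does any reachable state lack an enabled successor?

R = {0,1,3,4,5,6,7}
  0: tau→4  tau→7  [deg 2]
  1: tau→4  [deg 1]
  3: tau→5  [deg 1]
  4: tau→6  [deg 1]
  5: tau→5  [deg 1]
  6: a→1  b→6  [deg 2]
  7: a→6  b→3  tau→0  tau→7  [deg 4]

Answer: DEADLOCK-FREE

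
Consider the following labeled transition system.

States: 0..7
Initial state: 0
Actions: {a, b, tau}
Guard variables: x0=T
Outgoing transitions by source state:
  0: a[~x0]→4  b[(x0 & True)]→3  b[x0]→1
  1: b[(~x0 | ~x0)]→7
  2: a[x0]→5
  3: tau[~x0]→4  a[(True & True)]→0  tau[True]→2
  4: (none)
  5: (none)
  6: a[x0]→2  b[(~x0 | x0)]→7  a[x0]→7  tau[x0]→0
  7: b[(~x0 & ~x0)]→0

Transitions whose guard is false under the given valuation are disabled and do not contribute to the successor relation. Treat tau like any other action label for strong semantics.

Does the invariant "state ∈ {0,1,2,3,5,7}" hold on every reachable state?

Inv-set: {0,1,2,3,5,7}
R = {0,1,2,3,5}
  0: ✓
  1: ✓
  2: ✓
  3: ✓
  5: ✓

Answer: INVARIANT HOLDS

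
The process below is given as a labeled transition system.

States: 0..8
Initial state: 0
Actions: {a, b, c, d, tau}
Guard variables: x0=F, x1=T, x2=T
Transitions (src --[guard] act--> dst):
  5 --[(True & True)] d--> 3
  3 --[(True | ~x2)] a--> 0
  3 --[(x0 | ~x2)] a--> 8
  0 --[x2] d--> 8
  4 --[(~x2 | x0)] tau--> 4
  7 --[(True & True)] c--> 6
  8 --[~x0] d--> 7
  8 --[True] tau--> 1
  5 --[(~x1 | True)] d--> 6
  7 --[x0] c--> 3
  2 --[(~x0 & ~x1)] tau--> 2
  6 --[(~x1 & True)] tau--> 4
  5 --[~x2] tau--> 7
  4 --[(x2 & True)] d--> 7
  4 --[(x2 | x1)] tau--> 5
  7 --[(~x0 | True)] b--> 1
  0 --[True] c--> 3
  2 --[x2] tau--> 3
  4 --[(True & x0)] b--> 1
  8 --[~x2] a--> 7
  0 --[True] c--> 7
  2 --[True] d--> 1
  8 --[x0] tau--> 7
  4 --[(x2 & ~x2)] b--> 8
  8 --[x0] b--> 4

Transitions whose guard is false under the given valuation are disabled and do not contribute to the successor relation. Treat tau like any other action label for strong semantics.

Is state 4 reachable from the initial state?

Guard filter leaves 14 enabled edge(s).
L0 = {0}
L1 = {3,7,8}  now seen {0,3,7,8}
L2 = {1,6}  now seen {0,1,3,6,7,8}
R = {0,1,3,6,7,8}

Answer: UNREACHABLE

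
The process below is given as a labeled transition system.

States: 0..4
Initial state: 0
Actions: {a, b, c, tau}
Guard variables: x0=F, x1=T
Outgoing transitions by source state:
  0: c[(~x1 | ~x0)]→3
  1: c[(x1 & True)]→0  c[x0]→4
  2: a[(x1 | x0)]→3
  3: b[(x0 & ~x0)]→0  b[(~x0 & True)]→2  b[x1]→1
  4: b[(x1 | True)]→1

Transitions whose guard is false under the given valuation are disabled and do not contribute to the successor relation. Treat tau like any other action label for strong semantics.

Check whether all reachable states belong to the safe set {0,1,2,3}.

Safe = {0,1,2,3}
Reachable = {0,1,2,3}
  0: safe
  1: safe
  2: safe
  3: safe

Answer: INVARIANT HOLDS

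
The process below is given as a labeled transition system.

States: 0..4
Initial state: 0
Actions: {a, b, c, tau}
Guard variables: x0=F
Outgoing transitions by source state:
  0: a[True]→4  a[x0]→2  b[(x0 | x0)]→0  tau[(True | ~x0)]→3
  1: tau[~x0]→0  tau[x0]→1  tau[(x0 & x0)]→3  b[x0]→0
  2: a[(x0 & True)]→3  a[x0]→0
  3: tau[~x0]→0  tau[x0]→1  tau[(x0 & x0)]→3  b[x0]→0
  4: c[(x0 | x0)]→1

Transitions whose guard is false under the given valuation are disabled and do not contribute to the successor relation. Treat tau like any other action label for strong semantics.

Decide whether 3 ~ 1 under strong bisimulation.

Compute ~ classes (split until stable):
  π0 = {{0,1,2,3,4}}
  π1 = {{0},{1,3},{2,4}}
stable after 2 split(s): 3 block(s)
[3]={1,3}  [1]={1,3}

Answer: BISIMILAR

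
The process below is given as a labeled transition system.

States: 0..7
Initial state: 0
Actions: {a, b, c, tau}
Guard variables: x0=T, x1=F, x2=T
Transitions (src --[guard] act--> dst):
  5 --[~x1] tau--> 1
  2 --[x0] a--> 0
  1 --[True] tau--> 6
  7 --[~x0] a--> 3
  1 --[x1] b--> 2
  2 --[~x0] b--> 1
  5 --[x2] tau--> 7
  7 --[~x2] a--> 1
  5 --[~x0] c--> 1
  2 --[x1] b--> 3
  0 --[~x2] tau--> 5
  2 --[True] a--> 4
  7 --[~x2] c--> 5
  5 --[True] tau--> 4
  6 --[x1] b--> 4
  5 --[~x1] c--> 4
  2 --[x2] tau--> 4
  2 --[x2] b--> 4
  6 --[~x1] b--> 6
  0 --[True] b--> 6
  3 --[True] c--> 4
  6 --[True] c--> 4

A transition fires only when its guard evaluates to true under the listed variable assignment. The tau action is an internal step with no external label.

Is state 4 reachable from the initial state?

Answer: REACHABLE

Trace:
13 transition(s) survive guard evaluation.
depth 0: {0}
depth 1: {6}  total {0,6}
depth 2: {4}  total {0,4,6}
R = {0,4,6}
Path to 4: b·c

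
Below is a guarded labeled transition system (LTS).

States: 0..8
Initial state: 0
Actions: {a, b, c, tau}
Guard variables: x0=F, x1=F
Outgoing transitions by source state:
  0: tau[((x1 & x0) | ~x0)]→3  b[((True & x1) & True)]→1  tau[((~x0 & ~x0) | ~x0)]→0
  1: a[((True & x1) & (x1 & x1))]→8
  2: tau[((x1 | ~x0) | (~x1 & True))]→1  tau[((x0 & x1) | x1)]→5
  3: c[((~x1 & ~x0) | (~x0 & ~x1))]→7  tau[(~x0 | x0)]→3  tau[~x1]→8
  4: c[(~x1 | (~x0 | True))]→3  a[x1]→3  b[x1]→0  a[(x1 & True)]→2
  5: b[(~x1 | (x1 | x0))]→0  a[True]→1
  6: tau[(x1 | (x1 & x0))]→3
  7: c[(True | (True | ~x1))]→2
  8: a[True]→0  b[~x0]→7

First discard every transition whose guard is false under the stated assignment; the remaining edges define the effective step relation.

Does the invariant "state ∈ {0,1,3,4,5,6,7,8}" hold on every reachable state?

Answer: INVARIANT VIOLATED at state 2

Trace:
Inv-set: {0,1,3,4,5,6,7,8}
Reach set: {0,1,2,3,7,8}
  0: ok
  1: ok
  2: outside
  3: ok
  7: ok
  8: ok
witness against invariant: tau·c·c → 2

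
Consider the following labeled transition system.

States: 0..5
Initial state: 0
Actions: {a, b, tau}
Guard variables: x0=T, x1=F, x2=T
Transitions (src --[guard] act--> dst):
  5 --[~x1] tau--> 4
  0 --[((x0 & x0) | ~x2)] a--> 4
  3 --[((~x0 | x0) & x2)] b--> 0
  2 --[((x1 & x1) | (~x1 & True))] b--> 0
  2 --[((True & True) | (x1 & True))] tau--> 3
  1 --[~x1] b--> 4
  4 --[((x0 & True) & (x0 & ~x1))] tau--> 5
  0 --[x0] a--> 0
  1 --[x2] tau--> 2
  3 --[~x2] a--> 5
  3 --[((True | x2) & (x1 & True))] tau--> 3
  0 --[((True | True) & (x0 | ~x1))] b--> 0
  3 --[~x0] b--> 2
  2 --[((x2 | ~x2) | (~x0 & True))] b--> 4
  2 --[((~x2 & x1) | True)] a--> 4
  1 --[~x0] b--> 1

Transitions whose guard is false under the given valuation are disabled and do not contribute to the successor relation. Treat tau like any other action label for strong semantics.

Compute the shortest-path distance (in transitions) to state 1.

Answer: UNREACHABLE

Analysis:
Breadth-first toward 1:
  L0 = {0}
  L1 = {4}
  L2 = {5}
1 never appears.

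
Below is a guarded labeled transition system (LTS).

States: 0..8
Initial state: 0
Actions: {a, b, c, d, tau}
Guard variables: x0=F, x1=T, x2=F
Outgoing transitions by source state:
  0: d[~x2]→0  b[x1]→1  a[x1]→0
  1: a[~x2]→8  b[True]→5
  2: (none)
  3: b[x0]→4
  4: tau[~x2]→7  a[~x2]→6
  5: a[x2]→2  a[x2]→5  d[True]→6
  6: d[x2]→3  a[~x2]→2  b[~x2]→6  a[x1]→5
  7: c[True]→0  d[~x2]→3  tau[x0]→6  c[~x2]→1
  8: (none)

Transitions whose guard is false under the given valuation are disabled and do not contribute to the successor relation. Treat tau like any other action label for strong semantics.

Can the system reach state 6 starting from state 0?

After dropping false guards: 14 live edges.
depth 0: {0}
depth 1: {1}  cumulative {0,1}
depth 2: {5,8}  cumulative {0,1,5,8}
depth 3: {6}  cumulative {0,1,5,6,8}
depth 4: {2}  cumulative {0,1,2,5,6,8}
R = {0,1,2,5,6,8}
witness 6: b·b·d

Answer: REACHABLE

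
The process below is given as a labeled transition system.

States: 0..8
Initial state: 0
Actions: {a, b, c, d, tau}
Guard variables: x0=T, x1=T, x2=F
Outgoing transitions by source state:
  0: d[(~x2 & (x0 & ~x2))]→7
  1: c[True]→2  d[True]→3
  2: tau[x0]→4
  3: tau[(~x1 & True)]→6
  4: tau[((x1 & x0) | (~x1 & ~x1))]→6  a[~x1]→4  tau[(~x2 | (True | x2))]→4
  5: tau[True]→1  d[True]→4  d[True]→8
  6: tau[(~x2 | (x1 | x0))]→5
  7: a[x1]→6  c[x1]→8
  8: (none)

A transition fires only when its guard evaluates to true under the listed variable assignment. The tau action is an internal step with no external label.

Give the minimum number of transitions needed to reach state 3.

Answer: 5

Working:
Breadth-first toward 3:
  L0 = {0}
  L1 = {7}
  L2 = {6,8}
  L3 = {5}
  L4 = {1,4}
  L5 = {2,3}
depth(3)=5, e.g. d·a·tau·tau·d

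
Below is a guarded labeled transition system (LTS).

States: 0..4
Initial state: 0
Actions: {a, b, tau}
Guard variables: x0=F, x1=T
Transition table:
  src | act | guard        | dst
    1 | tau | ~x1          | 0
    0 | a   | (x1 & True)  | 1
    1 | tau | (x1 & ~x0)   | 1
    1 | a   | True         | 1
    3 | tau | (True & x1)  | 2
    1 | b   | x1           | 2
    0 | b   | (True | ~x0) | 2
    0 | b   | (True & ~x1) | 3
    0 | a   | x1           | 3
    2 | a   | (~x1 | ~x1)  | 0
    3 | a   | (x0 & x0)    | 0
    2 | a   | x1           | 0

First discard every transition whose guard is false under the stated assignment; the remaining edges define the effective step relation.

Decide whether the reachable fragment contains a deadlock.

Answer: DEADLOCK-FREE

Working:
R = {0,1,2,3}
  0: a→1  a→3  b→2  [3 out]
  1: a→1  b→2  tau→1  [3 out]
  2: a→0  [1 out]
  3: tau→2  [1 out]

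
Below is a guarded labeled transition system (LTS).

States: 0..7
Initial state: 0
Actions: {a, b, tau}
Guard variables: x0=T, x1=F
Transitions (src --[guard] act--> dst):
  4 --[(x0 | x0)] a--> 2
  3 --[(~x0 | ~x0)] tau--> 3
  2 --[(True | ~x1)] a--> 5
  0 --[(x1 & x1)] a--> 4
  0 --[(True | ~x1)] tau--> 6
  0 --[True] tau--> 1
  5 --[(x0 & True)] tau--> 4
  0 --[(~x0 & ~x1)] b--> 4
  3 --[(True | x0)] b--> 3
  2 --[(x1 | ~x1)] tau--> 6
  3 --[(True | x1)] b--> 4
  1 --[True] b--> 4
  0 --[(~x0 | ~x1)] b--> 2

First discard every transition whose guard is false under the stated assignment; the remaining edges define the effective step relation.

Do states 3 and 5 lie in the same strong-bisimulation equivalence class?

Answer: NOT BISIMILAR

Analysis:
Compute ~ classes (split until stable):
  round 0: {{0,1,2,3,4,5,6,7}}
  round 1: {{0},{1,3},{2},{4},{5},{6,7}}
  round 2: {{0},{1},{2},{3},{4},{5},{6,7}}
Fixed point at round 3; 7 class(es).
3∈{3}, 5∈{5}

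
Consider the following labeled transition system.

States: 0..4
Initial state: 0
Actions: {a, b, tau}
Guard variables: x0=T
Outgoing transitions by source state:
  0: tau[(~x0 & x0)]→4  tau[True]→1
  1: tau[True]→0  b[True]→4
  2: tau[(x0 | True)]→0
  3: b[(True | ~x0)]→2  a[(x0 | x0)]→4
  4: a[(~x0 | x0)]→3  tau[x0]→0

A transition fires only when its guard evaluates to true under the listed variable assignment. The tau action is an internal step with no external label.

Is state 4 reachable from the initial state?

Answer: REACHABLE

Analysis:
After dropping false guards: 8 live edges.
L0 = {0}
L1 = {1}  cumulative {0,1}
L2 = {4}  cumulative {0,1,4}
L3 = {3}  cumulative {0,1,3,4}
L4 = {2}  cumulative {0,1,2,3,4}
Reachable = {0,1,2,3,4}
witness 4: tau·b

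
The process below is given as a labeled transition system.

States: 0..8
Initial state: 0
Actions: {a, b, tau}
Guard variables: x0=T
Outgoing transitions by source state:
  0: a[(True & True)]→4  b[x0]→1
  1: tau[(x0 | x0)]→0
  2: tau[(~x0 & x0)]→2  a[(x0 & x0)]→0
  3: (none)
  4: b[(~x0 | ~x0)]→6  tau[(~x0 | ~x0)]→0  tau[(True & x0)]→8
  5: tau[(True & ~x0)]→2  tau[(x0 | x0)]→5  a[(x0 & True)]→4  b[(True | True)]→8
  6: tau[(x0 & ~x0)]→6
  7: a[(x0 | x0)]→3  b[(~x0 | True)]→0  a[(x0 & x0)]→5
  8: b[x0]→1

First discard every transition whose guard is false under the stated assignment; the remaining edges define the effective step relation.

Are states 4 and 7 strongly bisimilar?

Refine partition for ~:
  π0 = {{0,1,2,3,4,5,6,7,8}}
  π1 = {{0,7},{1,4},{2},{3,6},{5},{8}}
  π2 = {{0},{1},{2},{3,6},{4},{5},{7},{8}}
stable after 3 split(s): 8 block(s)
4∈{4}, 7∈{7}

Answer: NOT BISIMILAR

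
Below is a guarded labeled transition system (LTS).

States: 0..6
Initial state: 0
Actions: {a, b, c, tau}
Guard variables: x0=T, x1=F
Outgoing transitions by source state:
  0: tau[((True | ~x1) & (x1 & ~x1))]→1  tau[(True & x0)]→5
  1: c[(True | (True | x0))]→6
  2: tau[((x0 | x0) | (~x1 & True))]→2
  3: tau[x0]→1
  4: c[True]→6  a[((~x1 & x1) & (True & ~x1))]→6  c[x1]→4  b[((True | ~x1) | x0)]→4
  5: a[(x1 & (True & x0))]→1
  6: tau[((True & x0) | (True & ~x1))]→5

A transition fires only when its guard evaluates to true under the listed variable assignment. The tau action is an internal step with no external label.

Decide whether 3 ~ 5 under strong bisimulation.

Answer: NOT BISIMILAR

Trace:
Bisimulation quotient by refinement:
  round 0: {{0,1,2,3,4,5,6}}
  round 1: {{0,2,3,6},{1},{4},{5}}
  round 2: {{0,6},{1},{2},{3},{4},{5}}
Fixed point at round 3; 6 class(es).
[3]={3}  [5]={5}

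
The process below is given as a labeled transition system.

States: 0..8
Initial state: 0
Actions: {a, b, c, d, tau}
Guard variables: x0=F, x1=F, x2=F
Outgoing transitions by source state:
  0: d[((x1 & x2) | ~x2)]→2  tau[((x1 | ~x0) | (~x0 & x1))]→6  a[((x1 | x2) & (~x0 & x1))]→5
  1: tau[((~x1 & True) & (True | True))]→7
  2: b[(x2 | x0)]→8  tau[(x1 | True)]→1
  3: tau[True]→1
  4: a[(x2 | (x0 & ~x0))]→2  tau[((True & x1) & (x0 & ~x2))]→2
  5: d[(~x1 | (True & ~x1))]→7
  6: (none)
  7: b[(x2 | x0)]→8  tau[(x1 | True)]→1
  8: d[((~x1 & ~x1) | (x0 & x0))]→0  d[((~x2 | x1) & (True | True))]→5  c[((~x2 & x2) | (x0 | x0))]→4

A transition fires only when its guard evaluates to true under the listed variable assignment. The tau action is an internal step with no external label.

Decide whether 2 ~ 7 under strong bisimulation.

Answer: BISIMILAR

Analysis:
Bisimulation quotient by refinement:
  π0 = {{0,1,2,3,4,5,6,7,8}}
  π1 = {{0},{1,2,3,7},{4,6},{5,8}}
  π2 = {{0},{1,2,3,7},{4,6},{5},{8}}
5 equivalence class(es) (converged in 3)
2∈{1,2,3,7}, 7∈{1,2,3,7}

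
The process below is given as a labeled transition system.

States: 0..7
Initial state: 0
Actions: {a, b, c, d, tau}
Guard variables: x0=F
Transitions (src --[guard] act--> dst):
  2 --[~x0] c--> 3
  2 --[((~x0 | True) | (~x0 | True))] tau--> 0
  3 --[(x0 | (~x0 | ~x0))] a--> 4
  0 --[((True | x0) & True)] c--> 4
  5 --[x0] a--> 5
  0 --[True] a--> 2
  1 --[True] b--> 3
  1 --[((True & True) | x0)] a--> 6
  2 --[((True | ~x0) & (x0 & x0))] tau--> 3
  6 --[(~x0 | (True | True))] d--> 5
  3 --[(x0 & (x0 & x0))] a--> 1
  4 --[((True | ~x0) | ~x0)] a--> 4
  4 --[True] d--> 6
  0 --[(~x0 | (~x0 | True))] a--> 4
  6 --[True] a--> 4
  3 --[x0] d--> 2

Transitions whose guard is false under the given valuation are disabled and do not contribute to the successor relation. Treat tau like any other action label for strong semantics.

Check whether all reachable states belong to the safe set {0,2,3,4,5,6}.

Answer: INVARIANT HOLDS

Working:
Safe = {0,2,3,4,5,6}
Reach set: {0,2,3,4,5,6}
  0: ✓
  2: ✓
  3: ✓
  4: ✓
  5: ✓
  6: ✓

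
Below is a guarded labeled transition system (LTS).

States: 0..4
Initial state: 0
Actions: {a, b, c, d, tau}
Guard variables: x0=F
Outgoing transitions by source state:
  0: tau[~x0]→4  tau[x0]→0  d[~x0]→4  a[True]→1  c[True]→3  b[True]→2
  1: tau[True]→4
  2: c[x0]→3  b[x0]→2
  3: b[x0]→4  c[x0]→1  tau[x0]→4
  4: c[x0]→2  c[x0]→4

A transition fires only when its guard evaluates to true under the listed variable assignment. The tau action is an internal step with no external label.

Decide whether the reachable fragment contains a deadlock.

Reach set: {0,1,2,3,4}
  0: a→1  b→2  c→3  d→4  tau→4  [deg 5]
  1: tau→4  [deg 1]
  2: ∅  [STUCK]
  3: ∅  [STUCK]
  4: ∅  [STUCK]
trace reaching 2: b

Answer: DEADLOCK at state 2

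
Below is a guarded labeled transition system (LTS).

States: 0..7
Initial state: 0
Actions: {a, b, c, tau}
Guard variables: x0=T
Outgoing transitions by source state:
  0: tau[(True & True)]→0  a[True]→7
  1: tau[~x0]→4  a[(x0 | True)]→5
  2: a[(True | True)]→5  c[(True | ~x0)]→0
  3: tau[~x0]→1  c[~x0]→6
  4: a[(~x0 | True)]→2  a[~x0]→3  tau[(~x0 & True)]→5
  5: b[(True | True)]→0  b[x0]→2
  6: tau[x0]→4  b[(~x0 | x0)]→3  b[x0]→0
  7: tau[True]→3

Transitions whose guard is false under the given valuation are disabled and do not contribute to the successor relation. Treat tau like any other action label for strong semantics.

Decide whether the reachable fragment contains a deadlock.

Answer: DEADLOCK at state 3

Trace:
R = {0,3,7}
  0: a→7  tau→0  [deg 2]
  3: ∅  [deadlock]
  7: tau→3  [deg 1]
Path to 3: a·tau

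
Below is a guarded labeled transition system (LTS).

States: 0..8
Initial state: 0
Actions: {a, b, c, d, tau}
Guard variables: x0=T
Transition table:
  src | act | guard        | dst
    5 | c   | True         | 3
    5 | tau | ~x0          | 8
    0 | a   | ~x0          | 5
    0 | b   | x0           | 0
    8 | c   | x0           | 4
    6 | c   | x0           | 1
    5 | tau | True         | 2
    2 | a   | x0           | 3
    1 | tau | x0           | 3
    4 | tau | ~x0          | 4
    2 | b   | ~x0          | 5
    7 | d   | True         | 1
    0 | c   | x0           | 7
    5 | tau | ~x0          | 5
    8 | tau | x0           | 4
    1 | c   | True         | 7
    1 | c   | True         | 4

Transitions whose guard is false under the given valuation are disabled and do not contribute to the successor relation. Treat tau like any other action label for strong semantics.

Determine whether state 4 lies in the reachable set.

Answer: REACHABLE

Analysis:
Guard filter leaves 12 enabled edge(s).
L0 = {0}
L1 = {7}  cumulative {0,7}
L2 = {1}  cumulative {0,1,7}
L3 = {3,4}  cumulative {0,1,3,4,7}
Reach set: {0,1,3,4,7}
Path to 4: c·d·c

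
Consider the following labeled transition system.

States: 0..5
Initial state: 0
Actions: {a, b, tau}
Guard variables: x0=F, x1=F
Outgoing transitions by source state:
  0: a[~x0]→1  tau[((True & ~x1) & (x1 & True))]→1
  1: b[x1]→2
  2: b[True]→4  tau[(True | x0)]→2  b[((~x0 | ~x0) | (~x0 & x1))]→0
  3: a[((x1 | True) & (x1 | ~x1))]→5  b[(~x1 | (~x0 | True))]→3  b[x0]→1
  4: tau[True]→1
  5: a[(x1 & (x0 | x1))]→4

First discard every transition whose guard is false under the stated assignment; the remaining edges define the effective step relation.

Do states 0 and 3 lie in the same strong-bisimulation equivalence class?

Refine partition for ~:
  P[0] = {{0,1,2,3,4,5}}
  P[1] = {{0},{1,5},{2},{3},{4}}
5 equivalence class(es) (converged in 2)
0∈{0}, 3∈{3}

Answer: NOT BISIMILAR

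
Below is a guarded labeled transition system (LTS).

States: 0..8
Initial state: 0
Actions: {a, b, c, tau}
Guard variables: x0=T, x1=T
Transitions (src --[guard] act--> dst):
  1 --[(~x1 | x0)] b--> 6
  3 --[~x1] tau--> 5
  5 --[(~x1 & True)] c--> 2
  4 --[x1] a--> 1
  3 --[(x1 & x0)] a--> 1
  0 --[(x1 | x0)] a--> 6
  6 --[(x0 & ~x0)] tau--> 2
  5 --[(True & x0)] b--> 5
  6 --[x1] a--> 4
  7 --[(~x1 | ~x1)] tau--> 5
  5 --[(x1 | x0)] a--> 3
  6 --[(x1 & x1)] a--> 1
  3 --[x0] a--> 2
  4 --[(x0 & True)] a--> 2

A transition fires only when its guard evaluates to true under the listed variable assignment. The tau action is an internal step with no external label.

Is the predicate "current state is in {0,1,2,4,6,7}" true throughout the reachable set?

Answer: INVARIANT HOLDS

Analysis:
Allowed set {0,1,2,4,6,7}
Reachable = {0,1,2,4,6}
  0: ok
  1: ok
  2: ok
  4: ok
  6: ok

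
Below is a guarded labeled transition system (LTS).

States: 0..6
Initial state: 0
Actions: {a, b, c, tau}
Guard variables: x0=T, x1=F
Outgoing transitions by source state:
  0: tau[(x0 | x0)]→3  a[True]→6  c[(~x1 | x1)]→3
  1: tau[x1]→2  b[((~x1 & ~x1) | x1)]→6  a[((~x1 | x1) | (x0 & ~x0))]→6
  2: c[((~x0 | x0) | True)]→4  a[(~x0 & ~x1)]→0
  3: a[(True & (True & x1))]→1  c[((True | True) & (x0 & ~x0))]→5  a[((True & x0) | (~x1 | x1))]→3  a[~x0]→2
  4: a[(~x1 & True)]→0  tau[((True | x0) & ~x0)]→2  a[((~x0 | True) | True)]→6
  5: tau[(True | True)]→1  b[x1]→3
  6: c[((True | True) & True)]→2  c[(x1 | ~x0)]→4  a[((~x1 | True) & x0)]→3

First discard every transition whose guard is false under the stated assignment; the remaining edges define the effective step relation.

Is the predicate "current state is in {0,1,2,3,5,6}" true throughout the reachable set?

Answer: INVARIANT VIOLATED at state 4

Trace:
Inv-set: {0,1,2,3,5,6}
Reachable = {0,2,3,4,6}
  0: safe
  2: safe
  3: safe
  4: ✗ unsafe
  6: safe
reach 4 via a·c·c — violates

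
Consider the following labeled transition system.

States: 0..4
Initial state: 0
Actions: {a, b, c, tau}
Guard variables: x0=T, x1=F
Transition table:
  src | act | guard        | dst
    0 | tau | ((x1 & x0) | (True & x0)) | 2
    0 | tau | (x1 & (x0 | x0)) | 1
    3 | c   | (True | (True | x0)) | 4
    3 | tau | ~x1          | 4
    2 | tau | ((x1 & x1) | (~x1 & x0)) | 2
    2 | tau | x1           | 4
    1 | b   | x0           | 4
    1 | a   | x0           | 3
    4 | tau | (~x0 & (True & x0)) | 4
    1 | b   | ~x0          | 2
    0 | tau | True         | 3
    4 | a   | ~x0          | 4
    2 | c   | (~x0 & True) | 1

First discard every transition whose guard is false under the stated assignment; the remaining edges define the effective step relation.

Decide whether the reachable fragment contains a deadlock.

Answer: DEADLOCK at state 4

Trace:
Reach set: {0,2,3,4}
  0: tau→2  tau→3  [2 out]
  2: tau→2  [1 out]
  3: c→4  tau→4  [2 out]
  4: ∅  [STUCK]
trace reaching 4: tau·c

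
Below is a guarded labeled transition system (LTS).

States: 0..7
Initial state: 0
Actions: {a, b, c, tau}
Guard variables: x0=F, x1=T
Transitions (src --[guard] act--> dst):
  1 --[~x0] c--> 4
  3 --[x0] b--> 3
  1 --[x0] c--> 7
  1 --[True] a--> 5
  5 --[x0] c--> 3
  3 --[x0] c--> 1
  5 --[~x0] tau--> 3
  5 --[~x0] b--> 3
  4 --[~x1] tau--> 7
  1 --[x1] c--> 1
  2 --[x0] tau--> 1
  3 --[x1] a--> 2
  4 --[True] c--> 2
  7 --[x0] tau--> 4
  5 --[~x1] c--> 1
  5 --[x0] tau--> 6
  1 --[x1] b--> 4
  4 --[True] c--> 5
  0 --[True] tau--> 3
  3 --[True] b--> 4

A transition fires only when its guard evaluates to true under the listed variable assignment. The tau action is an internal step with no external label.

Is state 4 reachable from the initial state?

11 transition(s) survive guard evaluation.
depth 0: {0}
depth 1: {3}  cumulative {0,3}
depth 2: {2,4}  cumulative {0,2,3,4}
depth 3: {5}  cumulative {0,2,3,4,5}
Reach set: {0,2,3,4,5}
Path to 4: tau·b

Answer: REACHABLE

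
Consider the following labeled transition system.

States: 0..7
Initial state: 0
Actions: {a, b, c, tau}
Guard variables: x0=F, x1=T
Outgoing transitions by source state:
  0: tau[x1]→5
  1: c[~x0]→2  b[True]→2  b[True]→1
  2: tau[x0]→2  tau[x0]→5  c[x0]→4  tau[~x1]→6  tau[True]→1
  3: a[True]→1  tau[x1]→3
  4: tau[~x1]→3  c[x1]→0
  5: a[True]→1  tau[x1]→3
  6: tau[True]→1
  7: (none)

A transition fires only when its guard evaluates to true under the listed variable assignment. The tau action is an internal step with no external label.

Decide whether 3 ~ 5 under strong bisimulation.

Bisimulation quotient by refinement:
  round 0: {{0,1,2,3,4,5,6,7}}
  round 1: {{0,2,6},{1},{3,5},{4},{7}}
  round 2: {{0},{1},{2,6},{3,5},{4},{7}}
6 equivalence class(es) (converged in 3)
class of 3: {3,5}; class of 5: {3,5}

Answer: BISIMILAR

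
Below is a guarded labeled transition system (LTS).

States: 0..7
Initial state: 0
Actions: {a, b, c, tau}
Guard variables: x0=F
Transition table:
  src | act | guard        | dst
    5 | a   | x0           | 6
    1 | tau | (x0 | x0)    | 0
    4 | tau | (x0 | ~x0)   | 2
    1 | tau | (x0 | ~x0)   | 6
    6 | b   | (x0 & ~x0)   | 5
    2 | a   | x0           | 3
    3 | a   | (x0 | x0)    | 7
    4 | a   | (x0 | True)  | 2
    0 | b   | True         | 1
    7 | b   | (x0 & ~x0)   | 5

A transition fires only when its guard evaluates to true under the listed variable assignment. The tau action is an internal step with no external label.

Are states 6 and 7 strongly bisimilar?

Compute ~ classes (split until stable):
  π0 = {{0,1,2,3,4,5,6,7}}
  π1 = {{0},{1},{2,3,5,6,7},{4}}
4 equivalence class(es) (converged in 2)
[6]={2,3,5,6,7}  [7]={2,3,5,6,7}

Answer: BISIMILAR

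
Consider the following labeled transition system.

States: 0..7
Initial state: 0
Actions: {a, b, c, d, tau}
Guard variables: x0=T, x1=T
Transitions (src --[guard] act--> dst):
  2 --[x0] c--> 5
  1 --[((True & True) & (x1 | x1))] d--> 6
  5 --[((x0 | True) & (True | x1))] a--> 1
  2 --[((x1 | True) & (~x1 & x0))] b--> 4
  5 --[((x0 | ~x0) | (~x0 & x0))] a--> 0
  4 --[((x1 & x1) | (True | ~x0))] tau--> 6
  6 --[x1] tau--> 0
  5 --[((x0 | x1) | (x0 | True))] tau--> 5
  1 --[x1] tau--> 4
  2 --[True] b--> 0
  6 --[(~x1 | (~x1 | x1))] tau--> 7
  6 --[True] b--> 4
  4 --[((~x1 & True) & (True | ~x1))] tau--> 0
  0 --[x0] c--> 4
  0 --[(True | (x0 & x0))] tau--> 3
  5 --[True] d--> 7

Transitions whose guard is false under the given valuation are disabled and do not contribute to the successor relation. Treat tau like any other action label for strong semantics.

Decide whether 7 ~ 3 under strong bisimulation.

Answer: BISIMILAR

Analysis:
Bisimulation quotient by refinement:
  π0 = {{0,1,2,3,4,5,6,7}}
  π1 = {{0},{1},{2},{3,7},{4},{5},{6}}
Fixed point at round 2; 7 class(es).
7∈{3,7}, 3∈{3,7}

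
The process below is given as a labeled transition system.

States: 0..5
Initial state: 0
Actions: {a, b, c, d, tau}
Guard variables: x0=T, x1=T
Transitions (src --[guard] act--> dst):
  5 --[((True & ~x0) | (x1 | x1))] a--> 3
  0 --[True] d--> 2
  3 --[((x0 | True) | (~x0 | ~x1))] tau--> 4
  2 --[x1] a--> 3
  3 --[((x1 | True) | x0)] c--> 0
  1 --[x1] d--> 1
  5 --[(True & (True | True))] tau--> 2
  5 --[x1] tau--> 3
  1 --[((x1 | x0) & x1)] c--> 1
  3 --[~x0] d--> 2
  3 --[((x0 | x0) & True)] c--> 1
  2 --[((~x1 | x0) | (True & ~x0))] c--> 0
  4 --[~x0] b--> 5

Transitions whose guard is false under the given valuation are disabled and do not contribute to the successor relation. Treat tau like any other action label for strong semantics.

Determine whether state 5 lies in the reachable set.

Guard filter leaves 11 enabled edge(s).
L0 = {0}
L1 = {2}  cumulative {0,2}
L2 = {3}  cumulative {0,2,3}
L3 = {1,4}  cumulative {0,1,2,3,4}
Reachable = {0,1,2,3,4}

Answer: UNREACHABLE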